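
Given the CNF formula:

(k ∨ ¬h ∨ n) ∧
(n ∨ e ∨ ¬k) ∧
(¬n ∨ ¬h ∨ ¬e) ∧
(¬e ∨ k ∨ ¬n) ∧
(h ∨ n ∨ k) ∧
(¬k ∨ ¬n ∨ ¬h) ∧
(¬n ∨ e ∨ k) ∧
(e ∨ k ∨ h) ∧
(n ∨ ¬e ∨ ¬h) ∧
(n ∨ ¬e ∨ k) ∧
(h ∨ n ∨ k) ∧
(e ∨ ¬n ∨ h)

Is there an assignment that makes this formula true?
Yes

Yes, the formula is satisfiable.

One satisfying assignment is: n=True, e=True, k=True, h=False

Verification: With this assignment, all 12 clauses evaluate to true.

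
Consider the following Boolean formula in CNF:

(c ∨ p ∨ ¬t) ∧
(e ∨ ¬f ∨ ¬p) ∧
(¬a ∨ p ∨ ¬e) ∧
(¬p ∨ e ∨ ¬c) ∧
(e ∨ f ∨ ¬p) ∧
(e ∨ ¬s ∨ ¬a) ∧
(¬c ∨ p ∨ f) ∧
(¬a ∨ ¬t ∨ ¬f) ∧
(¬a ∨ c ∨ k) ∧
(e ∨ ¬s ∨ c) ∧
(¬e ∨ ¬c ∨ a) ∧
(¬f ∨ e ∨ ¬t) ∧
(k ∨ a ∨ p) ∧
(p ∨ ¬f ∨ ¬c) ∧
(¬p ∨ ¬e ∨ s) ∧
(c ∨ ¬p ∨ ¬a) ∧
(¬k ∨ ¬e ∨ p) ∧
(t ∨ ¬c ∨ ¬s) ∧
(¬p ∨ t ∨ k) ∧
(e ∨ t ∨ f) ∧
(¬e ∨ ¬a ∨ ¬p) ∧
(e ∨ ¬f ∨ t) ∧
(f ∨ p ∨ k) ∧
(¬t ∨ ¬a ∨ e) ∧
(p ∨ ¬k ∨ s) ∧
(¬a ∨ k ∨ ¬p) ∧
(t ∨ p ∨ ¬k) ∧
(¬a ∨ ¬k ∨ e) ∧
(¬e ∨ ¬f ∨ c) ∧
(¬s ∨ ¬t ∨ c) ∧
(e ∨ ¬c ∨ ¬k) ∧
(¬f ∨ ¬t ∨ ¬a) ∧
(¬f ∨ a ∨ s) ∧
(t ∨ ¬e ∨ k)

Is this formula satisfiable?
Yes

Yes, the formula is satisfiable.

One satisfying assignment is: a=False, c=False, t=False, s=True, f=False, k=True, e=True, p=True

Verification: With this assignment, all 34 clauses evaluate to true.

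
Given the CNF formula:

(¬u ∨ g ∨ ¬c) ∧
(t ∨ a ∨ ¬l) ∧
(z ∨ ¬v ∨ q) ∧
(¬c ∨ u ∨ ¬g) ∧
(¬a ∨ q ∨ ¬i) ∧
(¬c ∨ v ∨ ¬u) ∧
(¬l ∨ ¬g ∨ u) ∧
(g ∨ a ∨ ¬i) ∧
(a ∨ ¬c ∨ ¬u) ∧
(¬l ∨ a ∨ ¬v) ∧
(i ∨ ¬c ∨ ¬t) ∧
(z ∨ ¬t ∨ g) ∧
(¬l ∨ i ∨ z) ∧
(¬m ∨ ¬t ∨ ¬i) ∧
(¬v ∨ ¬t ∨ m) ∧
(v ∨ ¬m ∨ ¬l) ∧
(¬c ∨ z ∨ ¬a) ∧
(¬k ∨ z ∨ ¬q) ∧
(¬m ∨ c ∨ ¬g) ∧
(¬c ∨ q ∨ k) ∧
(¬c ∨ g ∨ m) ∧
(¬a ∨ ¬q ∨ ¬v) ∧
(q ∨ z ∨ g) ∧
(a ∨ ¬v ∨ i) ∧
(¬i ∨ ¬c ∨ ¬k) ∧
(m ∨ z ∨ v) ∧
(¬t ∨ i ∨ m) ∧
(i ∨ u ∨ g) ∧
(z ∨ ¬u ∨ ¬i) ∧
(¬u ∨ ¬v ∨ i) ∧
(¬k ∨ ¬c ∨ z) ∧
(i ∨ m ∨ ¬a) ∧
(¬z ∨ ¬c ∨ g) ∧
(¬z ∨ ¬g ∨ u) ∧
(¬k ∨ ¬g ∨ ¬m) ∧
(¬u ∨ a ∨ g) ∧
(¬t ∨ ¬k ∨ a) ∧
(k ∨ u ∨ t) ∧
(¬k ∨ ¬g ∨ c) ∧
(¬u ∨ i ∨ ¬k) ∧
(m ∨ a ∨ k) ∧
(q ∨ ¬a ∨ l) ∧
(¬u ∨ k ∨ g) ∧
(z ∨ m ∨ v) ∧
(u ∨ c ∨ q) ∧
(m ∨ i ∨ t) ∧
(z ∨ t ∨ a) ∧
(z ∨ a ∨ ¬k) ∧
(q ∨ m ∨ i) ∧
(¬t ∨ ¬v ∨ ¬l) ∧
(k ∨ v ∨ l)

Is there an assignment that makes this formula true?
Yes

Yes, the formula is satisfiable.

One satisfying assignment is: v=False, q=True, t=False, u=True, k=True, l=False, m=True, i=True, c=False, g=False, a=True, z=True

Verification: With this assignment, all 51 clauses evaluate to true.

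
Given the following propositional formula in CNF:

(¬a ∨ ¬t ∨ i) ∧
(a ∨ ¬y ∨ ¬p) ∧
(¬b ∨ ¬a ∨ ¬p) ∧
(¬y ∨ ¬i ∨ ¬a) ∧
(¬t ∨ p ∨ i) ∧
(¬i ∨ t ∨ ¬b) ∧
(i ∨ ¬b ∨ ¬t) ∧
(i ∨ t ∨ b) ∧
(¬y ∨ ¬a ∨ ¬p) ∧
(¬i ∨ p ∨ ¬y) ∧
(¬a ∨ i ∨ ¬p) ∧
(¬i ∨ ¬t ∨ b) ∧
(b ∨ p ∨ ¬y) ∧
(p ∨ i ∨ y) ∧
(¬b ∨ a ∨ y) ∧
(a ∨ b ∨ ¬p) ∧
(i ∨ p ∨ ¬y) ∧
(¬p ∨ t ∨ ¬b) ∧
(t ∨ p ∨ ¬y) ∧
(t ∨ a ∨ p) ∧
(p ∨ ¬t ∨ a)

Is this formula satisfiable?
Yes

Yes, the formula is satisfiable.

One satisfying assignment is: i=True, b=False, p=False, a=True, y=False, t=False

Verification: With this assignment, all 21 clauses evaluate to true.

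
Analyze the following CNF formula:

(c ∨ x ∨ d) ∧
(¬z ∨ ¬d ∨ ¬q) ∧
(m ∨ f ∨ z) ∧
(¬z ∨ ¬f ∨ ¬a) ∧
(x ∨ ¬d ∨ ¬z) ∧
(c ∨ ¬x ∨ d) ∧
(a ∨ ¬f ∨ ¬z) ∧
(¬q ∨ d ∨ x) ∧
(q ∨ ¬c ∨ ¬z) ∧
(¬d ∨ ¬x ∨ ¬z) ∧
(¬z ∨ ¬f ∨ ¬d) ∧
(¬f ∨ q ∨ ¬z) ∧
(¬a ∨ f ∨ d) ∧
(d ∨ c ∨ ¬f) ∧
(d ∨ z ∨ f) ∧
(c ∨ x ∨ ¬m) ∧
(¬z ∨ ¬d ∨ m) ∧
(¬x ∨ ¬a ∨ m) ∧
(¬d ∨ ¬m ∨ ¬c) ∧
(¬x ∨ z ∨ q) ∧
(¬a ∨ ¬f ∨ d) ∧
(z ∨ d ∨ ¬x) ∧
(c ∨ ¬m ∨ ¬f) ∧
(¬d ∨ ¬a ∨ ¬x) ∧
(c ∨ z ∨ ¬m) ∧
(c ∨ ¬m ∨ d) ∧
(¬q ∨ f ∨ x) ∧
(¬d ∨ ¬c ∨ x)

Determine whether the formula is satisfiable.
Yes

Yes, the formula is satisfiable.

One satisfying assignment is: m=False, z=True, d=False, q=True, f=False, x=True, c=True, a=False

Verification: With this assignment, all 28 clauses evaluate to true.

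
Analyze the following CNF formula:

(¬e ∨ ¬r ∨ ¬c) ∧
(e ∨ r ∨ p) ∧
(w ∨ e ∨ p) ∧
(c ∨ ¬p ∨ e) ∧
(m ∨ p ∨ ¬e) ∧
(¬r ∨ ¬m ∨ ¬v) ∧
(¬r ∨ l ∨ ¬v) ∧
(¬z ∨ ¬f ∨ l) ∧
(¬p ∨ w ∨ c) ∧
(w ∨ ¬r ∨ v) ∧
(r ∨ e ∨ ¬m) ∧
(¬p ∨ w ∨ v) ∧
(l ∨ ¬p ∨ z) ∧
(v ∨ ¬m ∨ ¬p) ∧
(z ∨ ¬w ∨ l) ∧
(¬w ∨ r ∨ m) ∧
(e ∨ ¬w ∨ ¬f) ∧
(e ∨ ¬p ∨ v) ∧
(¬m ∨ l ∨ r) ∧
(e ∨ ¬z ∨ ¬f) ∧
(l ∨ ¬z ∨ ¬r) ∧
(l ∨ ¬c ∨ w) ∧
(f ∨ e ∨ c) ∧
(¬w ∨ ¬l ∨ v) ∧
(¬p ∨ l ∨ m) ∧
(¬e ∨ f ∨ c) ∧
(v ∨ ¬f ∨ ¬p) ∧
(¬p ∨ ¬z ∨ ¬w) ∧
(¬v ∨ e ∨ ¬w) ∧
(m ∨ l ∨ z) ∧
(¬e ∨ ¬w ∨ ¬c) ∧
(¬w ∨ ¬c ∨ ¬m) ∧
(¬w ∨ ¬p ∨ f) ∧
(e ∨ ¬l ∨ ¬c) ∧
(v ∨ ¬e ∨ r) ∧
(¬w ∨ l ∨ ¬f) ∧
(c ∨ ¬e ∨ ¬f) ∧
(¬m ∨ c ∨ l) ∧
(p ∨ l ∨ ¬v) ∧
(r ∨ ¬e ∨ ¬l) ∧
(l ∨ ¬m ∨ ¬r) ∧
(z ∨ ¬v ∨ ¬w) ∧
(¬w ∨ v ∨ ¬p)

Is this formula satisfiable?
No

No, the formula is not satisfiable.

No assignment of truth values to the variables can make all 43 clauses true simultaneously.

The formula is UNSAT (unsatisfiable).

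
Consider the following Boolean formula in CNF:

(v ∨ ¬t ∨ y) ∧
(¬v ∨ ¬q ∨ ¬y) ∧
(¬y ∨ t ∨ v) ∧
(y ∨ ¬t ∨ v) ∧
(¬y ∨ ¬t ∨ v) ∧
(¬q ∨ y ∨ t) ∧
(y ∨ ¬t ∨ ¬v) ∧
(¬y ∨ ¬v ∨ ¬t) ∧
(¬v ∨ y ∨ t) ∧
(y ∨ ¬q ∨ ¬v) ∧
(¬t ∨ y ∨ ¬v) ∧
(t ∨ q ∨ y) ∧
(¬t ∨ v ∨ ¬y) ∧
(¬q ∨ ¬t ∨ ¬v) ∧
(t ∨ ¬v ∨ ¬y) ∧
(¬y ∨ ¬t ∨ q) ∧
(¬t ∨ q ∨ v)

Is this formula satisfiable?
No

No, the formula is not satisfiable.

No assignment of truth values to the variables can make all 17 clauses true simultaneously.

The formula is UNSAT (unsatisfiable).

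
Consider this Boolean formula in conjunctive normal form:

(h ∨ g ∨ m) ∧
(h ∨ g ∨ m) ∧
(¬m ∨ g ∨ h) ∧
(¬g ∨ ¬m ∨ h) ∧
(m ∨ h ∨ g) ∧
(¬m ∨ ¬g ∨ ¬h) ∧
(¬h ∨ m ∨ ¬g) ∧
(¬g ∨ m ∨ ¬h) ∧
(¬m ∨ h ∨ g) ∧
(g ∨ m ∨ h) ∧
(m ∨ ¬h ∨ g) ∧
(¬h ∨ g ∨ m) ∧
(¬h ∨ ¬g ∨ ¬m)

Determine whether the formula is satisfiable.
Yes

Yes, the formula is satisfiable.

One satisfying assignment is: h=True, m=True, g=False

Verification: With this assignment, all 13 clauses evaluate to true.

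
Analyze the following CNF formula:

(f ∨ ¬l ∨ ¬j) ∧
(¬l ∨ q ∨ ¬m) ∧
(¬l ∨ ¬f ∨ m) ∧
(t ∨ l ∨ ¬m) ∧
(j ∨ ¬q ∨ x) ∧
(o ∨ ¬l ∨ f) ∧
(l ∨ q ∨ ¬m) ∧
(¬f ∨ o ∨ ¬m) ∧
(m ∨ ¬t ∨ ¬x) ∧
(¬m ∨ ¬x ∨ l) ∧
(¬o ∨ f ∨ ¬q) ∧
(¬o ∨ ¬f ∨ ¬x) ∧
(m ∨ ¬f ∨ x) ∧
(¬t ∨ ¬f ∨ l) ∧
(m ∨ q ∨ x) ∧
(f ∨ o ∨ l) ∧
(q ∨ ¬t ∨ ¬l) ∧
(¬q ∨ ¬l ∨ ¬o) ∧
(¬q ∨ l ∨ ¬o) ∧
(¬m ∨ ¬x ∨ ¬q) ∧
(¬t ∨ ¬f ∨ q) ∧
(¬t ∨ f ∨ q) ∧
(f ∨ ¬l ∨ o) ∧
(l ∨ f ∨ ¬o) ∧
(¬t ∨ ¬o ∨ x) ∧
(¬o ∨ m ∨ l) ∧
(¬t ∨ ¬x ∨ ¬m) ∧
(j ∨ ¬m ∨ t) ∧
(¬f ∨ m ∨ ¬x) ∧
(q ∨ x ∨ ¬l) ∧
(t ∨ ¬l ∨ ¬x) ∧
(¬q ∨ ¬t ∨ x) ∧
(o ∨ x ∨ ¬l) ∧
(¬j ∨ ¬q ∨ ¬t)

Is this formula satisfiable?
No

No, the formula is not satisfiable.

No assignment of truth values to the variables can make all 34 clauses true simultaneously.

The formula is UNSAT (unsatisfiable).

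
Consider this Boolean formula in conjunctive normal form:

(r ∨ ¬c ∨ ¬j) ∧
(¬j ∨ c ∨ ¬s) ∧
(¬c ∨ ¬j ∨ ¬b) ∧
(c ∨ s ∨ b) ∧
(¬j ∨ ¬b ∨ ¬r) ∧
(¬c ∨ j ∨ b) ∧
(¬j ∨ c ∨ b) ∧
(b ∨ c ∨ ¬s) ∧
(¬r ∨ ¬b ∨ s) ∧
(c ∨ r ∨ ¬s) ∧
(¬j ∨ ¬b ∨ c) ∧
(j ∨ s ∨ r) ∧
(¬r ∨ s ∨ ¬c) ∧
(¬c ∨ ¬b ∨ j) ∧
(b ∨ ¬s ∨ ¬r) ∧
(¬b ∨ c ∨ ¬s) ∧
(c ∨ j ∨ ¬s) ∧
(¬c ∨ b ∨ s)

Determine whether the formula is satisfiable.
No

No, the formula is not satisfiable.

No assignment of truth values to the variables can make all 18 clauses true simultaneously.

The formula is UNSAT (unsatisfiable).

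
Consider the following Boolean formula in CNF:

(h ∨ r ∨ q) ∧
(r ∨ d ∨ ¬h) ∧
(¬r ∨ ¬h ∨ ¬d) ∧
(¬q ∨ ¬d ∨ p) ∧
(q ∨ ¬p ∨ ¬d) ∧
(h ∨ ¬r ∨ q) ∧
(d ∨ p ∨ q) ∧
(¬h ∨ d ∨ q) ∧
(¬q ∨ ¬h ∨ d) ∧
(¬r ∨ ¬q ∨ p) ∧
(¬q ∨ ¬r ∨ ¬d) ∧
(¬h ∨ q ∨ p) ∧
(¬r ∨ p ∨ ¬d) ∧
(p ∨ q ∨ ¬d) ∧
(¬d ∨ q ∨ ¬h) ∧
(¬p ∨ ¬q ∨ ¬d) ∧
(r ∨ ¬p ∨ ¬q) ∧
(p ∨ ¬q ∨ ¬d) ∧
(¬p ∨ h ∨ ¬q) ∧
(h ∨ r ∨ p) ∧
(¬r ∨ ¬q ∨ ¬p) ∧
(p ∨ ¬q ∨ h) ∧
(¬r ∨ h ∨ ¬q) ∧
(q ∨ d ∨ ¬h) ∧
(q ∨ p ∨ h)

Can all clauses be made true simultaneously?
No

No, the formula is not satisfiable.

No assignment of truth values to the variables can make all 25 clauses true simultaneously.

The formula is UNSAT (unsatisfiable).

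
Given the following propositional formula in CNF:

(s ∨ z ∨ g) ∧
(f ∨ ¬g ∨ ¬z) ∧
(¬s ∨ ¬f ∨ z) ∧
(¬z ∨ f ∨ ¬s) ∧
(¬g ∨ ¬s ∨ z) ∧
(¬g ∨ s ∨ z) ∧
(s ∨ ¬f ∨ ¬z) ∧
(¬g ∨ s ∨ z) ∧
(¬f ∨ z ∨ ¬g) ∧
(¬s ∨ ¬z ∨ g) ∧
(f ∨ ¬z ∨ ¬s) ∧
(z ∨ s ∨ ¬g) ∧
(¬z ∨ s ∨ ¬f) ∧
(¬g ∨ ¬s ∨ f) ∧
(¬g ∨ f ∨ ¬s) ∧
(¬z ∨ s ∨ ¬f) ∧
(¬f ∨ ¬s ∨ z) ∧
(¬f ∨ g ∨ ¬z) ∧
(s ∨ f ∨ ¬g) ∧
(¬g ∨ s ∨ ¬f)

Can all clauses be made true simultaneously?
Yes

Yes, the formula is satisfiable.

One satisfying assignment is: g=False, s=False, f=False, z=True

Verification: With this assignment, all 20 clauses evaluate to true.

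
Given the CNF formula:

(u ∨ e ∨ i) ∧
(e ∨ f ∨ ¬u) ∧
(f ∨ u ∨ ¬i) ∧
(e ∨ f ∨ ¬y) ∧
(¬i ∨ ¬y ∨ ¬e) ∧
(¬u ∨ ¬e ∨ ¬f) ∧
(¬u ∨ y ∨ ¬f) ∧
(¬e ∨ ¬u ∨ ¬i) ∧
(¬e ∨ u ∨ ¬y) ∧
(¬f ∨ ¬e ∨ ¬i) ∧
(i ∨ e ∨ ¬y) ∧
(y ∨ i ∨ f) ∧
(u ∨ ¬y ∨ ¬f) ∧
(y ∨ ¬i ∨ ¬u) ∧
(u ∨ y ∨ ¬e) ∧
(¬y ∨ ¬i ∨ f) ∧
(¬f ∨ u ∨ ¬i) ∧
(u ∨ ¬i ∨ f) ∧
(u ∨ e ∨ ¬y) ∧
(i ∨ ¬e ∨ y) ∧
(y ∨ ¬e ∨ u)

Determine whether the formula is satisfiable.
Yes

Yes, the formula is satisfiable.

One satisfying assignment is: i=True, e=False, y=True, u=True, f=True

Verification: With this assignment, all 21 clauses evaluate to true.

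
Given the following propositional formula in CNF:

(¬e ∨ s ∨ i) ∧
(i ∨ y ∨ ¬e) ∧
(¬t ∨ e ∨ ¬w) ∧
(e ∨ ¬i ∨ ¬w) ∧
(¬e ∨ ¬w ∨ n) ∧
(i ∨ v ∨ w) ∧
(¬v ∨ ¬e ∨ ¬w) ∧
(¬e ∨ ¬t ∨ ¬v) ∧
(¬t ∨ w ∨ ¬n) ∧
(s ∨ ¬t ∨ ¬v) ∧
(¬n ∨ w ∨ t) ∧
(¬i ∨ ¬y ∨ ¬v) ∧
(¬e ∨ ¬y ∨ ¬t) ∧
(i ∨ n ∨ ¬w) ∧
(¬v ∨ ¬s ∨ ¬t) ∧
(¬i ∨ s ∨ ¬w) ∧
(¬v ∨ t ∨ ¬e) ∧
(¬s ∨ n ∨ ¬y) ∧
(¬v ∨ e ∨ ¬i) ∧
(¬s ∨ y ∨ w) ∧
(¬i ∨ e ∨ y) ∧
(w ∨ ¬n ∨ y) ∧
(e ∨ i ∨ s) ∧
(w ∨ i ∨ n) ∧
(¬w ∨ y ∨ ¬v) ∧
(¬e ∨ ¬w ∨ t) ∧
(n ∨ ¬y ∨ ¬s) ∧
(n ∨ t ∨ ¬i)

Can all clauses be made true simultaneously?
Yes

Yes, the formula is satisfiable.

One satisfying assignment is: n=False, e=True, s=False, i=True, t=True, y=False, w=False, v=False

Verification: With this assignment, all 28 clauses evaluate to true.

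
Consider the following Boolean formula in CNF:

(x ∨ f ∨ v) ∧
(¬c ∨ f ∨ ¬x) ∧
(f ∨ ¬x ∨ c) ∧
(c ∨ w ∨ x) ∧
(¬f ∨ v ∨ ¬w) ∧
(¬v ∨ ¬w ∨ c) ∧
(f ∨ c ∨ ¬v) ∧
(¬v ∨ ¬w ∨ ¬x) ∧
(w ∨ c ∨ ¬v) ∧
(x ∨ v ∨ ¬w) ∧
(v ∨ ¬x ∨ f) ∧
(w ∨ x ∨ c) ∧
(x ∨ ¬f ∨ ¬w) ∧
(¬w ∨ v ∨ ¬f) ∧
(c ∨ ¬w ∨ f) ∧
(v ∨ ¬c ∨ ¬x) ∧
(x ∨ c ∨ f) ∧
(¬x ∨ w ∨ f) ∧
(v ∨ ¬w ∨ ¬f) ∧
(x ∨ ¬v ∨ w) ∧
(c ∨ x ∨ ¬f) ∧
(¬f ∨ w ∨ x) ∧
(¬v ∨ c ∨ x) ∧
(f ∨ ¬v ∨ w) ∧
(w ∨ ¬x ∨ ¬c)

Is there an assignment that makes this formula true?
Yes

Yes, the formula is satisfiable.

One satisfying assignment is: f=False, v=True, c=True, w=True, x=False

Verification: With this assignment, all 25 clauses evaluate to true.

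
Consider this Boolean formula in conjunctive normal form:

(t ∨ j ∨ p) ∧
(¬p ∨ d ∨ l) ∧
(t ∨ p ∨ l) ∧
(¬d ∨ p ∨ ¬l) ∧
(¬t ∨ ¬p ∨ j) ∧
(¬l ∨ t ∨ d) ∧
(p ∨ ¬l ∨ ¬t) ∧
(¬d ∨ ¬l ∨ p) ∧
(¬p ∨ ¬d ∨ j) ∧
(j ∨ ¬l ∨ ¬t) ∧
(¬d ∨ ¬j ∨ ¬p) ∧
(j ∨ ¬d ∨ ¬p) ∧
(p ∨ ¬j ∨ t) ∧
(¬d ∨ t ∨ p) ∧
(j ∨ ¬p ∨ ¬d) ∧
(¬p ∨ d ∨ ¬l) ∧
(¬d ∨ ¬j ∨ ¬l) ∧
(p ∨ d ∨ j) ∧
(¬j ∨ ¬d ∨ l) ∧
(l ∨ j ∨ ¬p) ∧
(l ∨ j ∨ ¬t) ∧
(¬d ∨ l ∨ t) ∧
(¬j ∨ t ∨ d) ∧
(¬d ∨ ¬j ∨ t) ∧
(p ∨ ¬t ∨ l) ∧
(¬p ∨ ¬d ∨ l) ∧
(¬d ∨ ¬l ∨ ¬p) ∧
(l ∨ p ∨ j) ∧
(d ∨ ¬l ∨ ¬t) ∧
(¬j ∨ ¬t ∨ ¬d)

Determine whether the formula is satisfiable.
No

No, the formula is not satisfiable.

No assignment of truth values to the variables can make all 30 clauses true simultaneously.

The formula is UNSAT (unsatisfiable).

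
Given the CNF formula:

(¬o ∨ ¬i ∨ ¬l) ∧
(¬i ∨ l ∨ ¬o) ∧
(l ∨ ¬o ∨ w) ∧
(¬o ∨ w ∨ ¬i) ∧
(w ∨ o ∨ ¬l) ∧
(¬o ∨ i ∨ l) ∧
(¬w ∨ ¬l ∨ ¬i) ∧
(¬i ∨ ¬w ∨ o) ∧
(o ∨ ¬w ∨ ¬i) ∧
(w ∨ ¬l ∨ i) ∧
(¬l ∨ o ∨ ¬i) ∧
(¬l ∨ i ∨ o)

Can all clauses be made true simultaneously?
Yes

Yes, the formula is satisfiable.

One satisfying assignment is: o=False, i=False, l=False, w=False

Verification: With this assignment, all 12 clauses evaluate to true.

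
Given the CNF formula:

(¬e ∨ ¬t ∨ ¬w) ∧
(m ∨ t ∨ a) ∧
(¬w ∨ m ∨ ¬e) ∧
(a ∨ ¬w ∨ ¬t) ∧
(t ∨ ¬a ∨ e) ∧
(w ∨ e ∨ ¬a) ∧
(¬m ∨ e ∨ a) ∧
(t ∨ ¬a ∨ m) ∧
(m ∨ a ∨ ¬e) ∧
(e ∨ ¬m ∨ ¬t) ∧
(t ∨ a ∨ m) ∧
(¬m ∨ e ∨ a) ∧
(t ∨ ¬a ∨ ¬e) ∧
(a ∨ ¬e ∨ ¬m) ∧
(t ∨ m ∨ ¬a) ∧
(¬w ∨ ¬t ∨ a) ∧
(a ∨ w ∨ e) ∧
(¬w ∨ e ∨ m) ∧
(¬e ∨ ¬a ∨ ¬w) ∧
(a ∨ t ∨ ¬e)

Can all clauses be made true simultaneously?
Yes

Yes, the formula is satisfiable.

One satisfying assignment is: a=True, m=False, w=False, t=True, e=True

Verification: With this assignment, all 20 clauses evaluate to true.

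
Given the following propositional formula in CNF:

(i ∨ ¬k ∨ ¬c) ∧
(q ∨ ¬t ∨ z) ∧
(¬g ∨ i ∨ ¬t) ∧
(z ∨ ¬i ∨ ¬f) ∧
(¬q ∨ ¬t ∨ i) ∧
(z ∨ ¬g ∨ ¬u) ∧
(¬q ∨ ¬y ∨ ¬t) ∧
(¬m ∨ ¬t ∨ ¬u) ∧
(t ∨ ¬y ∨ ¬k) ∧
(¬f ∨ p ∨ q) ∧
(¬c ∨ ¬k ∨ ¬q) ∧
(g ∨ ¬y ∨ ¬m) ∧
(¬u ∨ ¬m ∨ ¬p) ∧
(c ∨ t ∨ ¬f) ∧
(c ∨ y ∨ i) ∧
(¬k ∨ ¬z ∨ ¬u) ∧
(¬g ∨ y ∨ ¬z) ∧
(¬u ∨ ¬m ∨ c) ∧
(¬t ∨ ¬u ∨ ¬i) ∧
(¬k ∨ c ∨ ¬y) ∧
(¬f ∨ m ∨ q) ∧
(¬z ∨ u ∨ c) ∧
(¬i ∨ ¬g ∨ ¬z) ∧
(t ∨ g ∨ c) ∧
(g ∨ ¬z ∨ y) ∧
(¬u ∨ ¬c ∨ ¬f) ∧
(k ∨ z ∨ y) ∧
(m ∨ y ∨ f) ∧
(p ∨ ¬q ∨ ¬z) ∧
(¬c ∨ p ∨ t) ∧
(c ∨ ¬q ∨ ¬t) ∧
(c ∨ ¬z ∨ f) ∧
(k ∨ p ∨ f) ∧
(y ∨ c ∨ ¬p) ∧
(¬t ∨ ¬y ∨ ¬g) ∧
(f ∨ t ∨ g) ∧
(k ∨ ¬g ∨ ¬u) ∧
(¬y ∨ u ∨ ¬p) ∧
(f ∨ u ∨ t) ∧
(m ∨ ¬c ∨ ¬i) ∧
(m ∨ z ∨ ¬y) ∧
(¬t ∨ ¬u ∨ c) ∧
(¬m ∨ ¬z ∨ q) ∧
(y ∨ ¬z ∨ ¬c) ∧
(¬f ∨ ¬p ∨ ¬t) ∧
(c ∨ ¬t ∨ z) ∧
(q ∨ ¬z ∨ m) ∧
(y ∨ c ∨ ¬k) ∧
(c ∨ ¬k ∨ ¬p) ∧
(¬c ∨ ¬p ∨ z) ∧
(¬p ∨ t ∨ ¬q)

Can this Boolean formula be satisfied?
No

No, the formula is not satisfiable.

No assignment of truth values to the variables can make all 51 clauses true simultaneously.

The formula is UNSAT (unsatisfiable).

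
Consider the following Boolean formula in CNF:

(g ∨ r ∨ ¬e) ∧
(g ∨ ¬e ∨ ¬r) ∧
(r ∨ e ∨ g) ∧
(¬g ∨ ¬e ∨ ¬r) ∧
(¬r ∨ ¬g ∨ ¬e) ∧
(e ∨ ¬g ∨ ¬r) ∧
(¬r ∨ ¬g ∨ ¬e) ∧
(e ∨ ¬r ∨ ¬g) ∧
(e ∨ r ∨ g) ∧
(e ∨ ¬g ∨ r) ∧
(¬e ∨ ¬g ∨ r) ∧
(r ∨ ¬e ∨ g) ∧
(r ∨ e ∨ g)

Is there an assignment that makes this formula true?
Yes

Yes, the formula is satisfiable.

One satisfying assignment is: e=False, r=True, g=False

Verification: With this assignment, all 13 clauses evaluate to true.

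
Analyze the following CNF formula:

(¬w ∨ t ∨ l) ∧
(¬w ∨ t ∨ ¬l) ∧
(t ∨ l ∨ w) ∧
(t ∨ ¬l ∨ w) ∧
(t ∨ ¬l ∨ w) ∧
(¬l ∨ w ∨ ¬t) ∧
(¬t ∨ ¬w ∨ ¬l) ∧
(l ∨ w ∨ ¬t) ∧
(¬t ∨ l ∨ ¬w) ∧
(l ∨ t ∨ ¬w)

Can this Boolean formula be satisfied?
No

No, the formula is not satisfiable.

No assignment of truth values to the variables can make all 10 clauses true simultaneously.

The formula is UNSAT (unsatisfiable).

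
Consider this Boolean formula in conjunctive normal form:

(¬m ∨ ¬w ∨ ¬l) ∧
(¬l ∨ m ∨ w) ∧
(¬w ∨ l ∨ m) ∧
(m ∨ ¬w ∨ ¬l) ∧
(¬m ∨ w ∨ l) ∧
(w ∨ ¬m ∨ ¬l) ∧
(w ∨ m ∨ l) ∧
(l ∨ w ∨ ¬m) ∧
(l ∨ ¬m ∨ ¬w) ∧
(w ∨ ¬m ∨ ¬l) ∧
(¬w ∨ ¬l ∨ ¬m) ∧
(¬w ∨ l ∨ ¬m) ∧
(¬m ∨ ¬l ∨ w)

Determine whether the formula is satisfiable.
No

No, the formula is not satisfiable.

No assignment of truth values to the variables can make all 13 clauses true simultaneously.

The formula is UNSAT (unsatisfiable).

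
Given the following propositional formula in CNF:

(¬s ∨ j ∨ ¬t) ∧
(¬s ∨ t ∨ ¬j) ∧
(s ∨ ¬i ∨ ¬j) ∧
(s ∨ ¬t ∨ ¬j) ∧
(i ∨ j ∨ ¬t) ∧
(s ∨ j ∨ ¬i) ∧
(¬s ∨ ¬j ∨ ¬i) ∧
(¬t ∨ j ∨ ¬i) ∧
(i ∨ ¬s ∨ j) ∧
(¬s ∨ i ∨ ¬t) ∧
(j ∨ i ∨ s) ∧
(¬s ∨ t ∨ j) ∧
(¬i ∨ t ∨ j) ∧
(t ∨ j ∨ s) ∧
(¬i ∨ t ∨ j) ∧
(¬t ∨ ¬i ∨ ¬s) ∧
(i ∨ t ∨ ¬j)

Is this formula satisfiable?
No

No, the formula is not satisfiable.

No assignment of truth values to the variables can make all 17 clauses true simultaneously.

The formula is UNSAT (unsatisfiable).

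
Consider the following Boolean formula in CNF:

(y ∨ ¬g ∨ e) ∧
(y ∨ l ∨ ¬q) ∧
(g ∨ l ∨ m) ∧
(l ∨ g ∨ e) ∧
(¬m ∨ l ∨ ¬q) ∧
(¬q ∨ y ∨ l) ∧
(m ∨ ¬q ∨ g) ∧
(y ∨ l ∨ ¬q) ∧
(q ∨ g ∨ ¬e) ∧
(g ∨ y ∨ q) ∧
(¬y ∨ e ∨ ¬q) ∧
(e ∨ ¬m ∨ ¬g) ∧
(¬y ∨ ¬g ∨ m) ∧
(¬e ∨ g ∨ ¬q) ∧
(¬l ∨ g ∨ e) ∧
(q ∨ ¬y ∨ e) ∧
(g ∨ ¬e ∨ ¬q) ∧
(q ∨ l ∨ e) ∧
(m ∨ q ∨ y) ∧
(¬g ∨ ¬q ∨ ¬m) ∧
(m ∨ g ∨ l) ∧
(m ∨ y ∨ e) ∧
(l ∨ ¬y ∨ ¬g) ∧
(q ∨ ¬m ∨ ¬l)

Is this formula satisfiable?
Yes

Yes, the formula is satisfiable.

One satisfying assignment is: y=False, m=True, q=False, l=False, g=True, e=True

Verification: With this assignment, all 24 clauses evaluate to true.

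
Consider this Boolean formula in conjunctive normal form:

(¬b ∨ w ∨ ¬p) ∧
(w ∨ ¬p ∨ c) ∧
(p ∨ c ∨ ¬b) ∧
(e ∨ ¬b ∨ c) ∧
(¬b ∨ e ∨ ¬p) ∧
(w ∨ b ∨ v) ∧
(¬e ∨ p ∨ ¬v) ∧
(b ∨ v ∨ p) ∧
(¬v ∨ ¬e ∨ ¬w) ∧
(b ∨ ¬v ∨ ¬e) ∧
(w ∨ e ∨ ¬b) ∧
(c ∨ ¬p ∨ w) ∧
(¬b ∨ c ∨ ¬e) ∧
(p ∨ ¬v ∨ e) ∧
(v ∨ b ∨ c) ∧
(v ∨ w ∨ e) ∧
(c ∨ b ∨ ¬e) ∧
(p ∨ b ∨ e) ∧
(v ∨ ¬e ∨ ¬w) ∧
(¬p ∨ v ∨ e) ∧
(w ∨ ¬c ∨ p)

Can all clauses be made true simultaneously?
Yes

Yes, the formula is satisfiable.

One satisfying assignment is: v=False, c=True, b=True, p=False, e=False, w=True

Verification: With this assignment, all 21 clauses evaluate to true.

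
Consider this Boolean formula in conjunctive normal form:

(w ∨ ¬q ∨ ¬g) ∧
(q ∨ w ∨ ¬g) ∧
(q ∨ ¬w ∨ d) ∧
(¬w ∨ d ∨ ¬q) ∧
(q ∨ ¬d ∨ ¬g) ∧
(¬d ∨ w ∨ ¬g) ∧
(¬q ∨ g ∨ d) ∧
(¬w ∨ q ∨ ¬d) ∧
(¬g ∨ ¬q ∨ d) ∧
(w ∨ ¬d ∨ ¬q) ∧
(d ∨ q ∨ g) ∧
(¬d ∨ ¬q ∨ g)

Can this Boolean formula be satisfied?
Yes

Yes, the formula is satisfiable.

One satisfying assignment is: d=True, w=False, g=False, q=False

Verification: With this assignment, all 12 clauses evaluate to true.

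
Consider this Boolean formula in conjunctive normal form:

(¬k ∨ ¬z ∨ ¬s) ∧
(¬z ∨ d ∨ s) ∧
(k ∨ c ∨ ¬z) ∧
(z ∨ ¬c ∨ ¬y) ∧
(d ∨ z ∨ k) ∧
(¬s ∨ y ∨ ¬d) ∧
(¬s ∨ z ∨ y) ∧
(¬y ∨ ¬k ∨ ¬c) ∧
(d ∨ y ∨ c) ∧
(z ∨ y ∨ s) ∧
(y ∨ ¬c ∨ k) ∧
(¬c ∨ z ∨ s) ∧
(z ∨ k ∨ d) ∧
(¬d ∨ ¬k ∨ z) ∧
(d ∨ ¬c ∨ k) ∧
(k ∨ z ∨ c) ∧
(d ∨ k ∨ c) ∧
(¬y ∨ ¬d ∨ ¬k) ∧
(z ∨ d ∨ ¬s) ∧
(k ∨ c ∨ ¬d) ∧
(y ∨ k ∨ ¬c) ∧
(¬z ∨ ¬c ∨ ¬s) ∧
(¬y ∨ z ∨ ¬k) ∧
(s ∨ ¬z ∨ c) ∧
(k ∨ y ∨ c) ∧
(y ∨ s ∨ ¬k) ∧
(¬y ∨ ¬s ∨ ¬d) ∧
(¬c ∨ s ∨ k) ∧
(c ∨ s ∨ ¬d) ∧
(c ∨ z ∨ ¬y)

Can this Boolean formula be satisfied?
No

No, the formula is not satisfiable.

No assignment of truth values to the variables can make all 30 clauses true simultaneously.

The formula is UNSAT (unsatisfiable).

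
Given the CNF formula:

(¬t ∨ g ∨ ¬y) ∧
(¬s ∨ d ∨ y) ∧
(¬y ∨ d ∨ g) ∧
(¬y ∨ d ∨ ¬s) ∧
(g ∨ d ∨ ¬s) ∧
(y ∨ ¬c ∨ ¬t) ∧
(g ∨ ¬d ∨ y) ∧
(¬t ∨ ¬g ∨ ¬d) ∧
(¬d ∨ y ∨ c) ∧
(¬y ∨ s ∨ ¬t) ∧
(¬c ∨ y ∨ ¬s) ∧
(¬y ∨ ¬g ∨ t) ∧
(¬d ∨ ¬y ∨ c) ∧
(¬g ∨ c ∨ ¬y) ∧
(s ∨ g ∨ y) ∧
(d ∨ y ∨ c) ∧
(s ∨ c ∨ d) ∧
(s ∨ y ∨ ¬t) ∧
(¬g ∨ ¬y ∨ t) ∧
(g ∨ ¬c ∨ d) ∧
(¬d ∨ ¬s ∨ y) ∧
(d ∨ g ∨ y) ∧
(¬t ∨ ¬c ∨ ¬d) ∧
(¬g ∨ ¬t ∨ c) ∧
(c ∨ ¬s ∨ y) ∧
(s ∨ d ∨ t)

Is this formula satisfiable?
Yes

Yes, the formula is satisfiable.

One satisfying assignment is: g=True, t=False, s=False, c=True, d=True, y=False

Verification: With this assignment, all 26 clauses evaluate to true.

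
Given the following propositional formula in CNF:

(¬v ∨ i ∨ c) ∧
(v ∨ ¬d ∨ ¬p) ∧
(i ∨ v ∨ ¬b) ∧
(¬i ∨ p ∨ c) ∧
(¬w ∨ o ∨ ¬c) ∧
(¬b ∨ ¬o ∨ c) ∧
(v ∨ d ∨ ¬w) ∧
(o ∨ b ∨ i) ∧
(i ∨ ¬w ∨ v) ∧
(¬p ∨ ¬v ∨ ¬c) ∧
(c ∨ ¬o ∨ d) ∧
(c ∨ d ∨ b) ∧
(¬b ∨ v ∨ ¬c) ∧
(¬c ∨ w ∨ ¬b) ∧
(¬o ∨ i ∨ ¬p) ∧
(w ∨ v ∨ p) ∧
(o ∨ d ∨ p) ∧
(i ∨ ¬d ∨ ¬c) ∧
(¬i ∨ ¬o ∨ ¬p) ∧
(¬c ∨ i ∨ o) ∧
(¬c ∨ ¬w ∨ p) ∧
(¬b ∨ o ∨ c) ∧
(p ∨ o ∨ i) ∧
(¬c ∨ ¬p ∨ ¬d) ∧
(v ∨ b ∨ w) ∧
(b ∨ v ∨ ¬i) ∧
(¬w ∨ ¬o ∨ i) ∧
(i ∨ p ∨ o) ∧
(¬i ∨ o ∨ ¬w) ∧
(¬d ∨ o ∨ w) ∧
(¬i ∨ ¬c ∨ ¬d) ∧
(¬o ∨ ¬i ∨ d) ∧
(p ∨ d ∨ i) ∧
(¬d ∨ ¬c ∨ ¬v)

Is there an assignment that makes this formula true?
No

No, the formula is not satisfiable.

No assignment of truth values to the variables can make all 34 clauses true simultaneously.

The formula is UNSAT (unsatisfiable).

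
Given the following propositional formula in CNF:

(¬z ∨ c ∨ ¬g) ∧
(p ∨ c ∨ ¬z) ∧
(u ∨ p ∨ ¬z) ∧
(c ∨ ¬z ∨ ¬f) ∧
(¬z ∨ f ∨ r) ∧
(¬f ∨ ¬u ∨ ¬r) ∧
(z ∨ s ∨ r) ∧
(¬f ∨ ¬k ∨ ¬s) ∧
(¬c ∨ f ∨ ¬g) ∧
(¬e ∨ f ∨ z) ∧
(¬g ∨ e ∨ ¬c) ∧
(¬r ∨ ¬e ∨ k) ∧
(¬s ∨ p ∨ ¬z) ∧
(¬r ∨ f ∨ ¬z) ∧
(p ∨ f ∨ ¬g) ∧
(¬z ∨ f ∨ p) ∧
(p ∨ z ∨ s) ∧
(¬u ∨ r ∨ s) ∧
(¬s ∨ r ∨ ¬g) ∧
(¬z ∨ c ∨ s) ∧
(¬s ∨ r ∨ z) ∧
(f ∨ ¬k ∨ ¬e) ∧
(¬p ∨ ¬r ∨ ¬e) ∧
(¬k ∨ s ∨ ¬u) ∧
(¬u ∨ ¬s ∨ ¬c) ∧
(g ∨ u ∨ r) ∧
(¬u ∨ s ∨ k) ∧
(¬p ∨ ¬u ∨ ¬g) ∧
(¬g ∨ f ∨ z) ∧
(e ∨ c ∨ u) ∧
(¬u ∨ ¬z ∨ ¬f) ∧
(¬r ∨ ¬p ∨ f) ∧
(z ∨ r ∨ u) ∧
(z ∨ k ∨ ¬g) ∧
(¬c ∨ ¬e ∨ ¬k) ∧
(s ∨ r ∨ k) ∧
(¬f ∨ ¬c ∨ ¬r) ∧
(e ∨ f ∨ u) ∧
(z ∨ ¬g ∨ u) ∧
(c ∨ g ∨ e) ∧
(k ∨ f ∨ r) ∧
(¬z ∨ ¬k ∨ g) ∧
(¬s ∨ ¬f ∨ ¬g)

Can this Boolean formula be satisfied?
No

No, the formula is not satisfiable.

No assignment of truth values to the variables can make all 43 clauses true simultaneously.

The formula is UNSAT (unsatisfiable).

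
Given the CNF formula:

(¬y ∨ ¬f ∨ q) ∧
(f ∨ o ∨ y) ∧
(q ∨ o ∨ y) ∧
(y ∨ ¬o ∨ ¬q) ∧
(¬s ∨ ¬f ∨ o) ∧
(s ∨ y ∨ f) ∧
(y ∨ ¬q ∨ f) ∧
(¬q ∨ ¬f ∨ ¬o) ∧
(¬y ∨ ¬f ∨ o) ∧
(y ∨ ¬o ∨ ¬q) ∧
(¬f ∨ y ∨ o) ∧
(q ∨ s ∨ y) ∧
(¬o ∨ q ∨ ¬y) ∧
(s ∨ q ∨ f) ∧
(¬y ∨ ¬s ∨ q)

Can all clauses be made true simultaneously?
Yes

Yes, the formula is satisfiable.

One satisfying assignment is: q=False, s=True, f=False, y=False, o=True

Verification: With this assignment, all 15 clauses evaluate to true.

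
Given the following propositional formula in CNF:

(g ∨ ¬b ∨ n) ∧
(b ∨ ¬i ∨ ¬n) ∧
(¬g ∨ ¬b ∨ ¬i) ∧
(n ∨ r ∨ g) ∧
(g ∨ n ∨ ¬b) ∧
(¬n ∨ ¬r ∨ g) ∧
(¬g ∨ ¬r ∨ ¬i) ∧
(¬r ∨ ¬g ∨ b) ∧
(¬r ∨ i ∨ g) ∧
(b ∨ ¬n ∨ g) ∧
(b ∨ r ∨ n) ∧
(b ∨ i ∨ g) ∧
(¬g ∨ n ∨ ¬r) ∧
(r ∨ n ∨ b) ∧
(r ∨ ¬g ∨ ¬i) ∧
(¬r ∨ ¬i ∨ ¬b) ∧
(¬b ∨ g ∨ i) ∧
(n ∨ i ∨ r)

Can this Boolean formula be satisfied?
Yes

Yes, the formula is satisfiable.

One satisfying assignment is: i=True, g=False, r=True, b=False, n=False

Verification: With this assignment, all 18 clauses evaluate to true.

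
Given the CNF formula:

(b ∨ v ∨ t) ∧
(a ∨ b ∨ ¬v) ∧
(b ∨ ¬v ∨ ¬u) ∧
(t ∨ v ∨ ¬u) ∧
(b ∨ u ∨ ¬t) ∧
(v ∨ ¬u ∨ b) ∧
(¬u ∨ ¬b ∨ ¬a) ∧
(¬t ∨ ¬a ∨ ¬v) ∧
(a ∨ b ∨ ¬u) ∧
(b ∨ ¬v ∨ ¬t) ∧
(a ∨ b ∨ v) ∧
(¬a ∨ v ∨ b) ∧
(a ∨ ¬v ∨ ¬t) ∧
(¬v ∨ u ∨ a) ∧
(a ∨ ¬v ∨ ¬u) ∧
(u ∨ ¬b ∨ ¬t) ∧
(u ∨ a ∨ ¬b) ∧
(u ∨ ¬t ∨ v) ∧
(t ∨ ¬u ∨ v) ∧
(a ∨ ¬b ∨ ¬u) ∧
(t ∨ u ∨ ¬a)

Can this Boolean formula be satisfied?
No

No, the formula is not satisfiable.

No assignment of truth values to the variables can make all 21 clauses true simultaneously.

The formula is UNSAT (unsatisfiable).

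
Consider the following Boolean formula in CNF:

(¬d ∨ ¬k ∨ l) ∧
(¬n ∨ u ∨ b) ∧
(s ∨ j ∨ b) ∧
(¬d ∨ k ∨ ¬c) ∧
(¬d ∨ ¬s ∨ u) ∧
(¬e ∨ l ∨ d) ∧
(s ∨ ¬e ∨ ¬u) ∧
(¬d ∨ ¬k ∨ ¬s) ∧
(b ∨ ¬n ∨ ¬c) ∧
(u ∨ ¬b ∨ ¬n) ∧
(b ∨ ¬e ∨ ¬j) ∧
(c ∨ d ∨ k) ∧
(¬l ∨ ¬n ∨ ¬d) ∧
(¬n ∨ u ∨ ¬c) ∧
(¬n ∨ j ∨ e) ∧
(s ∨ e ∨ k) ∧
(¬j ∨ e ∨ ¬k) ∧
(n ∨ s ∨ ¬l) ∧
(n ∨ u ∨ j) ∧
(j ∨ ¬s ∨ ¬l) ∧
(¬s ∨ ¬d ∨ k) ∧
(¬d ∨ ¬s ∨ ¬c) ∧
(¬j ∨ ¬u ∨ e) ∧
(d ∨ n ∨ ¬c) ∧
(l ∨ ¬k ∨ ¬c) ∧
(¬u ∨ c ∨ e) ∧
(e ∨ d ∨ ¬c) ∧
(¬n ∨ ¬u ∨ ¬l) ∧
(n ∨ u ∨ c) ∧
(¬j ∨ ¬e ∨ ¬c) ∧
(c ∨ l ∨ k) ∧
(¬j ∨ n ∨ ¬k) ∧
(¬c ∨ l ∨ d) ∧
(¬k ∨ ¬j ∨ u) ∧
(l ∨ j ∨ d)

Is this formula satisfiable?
No

No, the formula is not satisfiable.

No assignment of truth values to the variables can make all 35 clauses true simultaneously.

The formula is UNSAT (unsatisfiable).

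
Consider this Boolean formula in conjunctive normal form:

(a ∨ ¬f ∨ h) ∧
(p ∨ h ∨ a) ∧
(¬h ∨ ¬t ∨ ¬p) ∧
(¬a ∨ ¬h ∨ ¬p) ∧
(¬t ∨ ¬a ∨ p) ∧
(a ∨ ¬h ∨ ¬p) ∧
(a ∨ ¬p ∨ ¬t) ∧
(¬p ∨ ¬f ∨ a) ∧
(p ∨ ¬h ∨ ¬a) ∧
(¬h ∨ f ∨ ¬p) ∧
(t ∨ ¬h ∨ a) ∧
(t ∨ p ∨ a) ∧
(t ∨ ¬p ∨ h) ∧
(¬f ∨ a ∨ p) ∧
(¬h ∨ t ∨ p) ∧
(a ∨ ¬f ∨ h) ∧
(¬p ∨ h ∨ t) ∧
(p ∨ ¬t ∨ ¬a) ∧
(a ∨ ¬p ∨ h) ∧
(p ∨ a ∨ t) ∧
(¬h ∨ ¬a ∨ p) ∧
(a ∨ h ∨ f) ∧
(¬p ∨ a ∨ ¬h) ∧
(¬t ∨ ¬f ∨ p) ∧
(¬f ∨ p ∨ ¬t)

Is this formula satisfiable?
Yes

Yes, the formula is satisfiable.

One satisfying assignment is: p=False, t=True, a=False, h=True, f=False

Verification: With this assignment, all 25 clauses evaluate to true.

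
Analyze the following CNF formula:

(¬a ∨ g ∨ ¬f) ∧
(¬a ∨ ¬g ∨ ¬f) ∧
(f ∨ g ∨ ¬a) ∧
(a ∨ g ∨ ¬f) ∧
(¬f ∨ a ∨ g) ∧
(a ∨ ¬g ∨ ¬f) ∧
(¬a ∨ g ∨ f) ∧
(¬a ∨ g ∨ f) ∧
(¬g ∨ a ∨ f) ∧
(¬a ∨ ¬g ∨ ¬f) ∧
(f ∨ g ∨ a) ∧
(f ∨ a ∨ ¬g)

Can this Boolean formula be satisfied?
Yes

Yes, the formula is satisfiable.

One satisfying assignment is: g=True, f=False, a=True

Verification: With this assignment, all 12 clauses evaluate to true.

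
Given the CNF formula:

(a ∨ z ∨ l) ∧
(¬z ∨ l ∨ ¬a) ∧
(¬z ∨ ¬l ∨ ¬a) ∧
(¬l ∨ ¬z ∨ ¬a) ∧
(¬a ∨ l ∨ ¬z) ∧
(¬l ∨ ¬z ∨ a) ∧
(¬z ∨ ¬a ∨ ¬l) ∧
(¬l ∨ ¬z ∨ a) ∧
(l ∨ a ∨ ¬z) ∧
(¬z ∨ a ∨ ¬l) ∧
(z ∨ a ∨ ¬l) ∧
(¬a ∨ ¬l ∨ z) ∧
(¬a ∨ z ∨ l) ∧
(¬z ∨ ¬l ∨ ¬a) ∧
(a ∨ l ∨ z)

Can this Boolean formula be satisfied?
No

No, the formula is not satisfiable.

No assignment of truth values to the variables can make all 15 clauses true simultaneously.

The formula is UNSAT (unsatisfiable).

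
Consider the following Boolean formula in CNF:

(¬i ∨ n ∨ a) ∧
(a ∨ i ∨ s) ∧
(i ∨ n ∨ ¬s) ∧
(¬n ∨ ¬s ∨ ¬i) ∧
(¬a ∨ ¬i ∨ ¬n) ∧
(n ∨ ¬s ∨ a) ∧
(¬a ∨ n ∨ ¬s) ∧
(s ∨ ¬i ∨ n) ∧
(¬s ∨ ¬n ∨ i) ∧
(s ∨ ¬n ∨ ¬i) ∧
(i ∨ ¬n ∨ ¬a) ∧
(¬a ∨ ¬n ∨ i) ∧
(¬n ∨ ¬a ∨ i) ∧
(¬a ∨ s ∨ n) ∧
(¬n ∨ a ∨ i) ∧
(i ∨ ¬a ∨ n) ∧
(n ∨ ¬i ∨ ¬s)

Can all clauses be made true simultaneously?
No

No, the formula is not satisfiable.

No assignment of truth values to the variables can make all 17 clauses true simultaneously.

The formula is UNSAT (unsatisfiable).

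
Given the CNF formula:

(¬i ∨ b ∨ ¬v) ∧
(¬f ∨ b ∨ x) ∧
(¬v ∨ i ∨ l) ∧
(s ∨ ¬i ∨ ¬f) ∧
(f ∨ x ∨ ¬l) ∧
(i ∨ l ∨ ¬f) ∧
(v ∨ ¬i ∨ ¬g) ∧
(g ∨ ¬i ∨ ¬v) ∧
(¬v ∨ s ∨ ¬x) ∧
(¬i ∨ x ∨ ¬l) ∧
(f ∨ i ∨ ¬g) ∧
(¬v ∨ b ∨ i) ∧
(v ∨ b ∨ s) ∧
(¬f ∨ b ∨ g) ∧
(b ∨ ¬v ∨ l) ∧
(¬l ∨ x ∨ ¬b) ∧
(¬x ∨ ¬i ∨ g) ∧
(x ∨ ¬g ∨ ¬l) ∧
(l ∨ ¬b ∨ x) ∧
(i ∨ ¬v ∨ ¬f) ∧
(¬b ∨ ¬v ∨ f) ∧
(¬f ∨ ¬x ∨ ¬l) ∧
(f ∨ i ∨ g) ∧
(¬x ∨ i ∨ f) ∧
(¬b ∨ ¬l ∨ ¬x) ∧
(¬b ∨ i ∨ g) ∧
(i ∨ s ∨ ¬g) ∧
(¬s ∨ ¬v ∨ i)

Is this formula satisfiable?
Yes

Yes, the formula is satisfiable.

One satisfying assignment is: f=False, v=False, g=False, i=True, x=False, l=False, s=True, b=False

Verification: With this assignment, all 28 clauses evaluate to true.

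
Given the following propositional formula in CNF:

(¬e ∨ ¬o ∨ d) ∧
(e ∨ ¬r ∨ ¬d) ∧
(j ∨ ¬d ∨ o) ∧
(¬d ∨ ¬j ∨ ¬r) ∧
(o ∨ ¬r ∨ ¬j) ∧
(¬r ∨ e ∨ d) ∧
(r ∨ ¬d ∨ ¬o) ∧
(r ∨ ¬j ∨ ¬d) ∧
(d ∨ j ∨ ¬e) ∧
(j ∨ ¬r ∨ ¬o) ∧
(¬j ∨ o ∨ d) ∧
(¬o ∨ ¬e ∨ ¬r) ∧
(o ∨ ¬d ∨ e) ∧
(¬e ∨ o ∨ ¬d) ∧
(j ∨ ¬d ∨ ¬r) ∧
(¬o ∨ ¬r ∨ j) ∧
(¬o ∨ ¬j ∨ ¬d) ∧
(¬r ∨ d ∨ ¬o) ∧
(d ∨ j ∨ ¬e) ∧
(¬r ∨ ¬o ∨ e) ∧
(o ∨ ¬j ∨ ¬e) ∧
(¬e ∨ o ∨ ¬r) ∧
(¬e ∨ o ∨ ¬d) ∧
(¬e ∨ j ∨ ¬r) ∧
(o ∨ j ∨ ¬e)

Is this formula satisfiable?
Yes

Yes, the formula is satisfiable.

One satisfying assignment is: r=False, d=False, e=False, j=False, o=False

Verification: With this assignment, all 25 clauses evaluate to true.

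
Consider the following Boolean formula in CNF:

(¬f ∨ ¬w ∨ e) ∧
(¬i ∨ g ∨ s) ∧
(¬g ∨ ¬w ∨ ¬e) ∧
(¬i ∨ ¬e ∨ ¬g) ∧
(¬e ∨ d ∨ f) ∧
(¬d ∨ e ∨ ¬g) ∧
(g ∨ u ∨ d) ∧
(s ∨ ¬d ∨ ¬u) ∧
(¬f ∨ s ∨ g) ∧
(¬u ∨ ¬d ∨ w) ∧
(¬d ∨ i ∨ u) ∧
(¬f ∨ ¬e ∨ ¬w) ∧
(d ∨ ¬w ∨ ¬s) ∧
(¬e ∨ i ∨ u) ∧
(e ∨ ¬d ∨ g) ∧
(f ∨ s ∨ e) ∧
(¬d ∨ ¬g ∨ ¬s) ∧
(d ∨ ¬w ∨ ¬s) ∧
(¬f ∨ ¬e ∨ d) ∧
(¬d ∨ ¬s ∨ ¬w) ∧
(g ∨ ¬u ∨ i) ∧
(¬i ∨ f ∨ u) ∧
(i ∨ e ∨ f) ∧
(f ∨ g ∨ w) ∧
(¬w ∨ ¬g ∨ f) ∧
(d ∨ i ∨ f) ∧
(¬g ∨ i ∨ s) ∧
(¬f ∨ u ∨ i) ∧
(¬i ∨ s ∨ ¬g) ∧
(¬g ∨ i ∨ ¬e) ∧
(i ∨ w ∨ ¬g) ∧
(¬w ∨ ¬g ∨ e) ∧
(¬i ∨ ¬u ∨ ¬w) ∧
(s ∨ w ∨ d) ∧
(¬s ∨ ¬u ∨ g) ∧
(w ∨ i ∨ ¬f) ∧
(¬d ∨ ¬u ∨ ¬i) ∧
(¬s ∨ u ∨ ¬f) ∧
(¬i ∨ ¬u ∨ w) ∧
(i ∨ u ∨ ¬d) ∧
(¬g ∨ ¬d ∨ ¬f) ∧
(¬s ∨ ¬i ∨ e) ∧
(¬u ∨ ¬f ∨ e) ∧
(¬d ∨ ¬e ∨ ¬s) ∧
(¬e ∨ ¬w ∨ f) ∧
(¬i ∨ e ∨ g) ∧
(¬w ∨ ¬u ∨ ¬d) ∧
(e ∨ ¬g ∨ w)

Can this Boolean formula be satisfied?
No

No, the formula is not satisfiable.

No assignment of truth values to the variables can make all 48 clauses true simultaneously.

The formula is UNSAT (unsatisfiable).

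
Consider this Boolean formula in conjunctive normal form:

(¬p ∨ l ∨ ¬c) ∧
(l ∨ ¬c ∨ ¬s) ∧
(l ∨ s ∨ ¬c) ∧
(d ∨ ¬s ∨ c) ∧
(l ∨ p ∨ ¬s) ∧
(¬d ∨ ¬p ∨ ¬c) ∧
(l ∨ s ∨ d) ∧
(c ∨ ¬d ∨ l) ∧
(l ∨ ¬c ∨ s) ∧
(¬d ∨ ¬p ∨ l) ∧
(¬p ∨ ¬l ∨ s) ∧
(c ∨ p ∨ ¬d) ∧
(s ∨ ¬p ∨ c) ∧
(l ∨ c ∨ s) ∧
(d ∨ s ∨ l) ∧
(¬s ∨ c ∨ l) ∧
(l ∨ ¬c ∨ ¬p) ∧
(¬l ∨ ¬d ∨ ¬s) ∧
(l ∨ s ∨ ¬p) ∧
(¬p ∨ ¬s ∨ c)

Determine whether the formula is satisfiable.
Yes

Yes, the formula is satisfiable.

One satisfying assignment is: d=False, s=False, l=True, p=False, c=False

Verification: With this assignment, all 20 clauses evaluate to true.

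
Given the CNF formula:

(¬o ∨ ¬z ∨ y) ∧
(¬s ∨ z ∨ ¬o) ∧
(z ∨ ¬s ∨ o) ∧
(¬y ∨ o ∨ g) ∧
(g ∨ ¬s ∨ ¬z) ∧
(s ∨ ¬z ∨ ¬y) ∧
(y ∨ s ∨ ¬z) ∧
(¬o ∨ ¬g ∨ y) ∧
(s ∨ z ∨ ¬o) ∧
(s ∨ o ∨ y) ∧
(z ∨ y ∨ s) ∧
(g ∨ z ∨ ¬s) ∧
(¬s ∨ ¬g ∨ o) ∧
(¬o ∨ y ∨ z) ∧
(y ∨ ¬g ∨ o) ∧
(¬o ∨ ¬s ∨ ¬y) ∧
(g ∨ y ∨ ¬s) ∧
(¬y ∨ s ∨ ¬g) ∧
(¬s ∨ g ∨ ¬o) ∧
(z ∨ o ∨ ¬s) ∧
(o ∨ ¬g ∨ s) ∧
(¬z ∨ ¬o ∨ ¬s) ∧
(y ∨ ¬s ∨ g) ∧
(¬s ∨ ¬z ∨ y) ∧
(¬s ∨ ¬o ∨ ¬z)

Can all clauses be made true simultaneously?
No

No, the formula is not satisfiable.

No assignment of truth values to the variables can make all 25 clauses true simultaneously.

The formula is UNSAT (unsatisfiable).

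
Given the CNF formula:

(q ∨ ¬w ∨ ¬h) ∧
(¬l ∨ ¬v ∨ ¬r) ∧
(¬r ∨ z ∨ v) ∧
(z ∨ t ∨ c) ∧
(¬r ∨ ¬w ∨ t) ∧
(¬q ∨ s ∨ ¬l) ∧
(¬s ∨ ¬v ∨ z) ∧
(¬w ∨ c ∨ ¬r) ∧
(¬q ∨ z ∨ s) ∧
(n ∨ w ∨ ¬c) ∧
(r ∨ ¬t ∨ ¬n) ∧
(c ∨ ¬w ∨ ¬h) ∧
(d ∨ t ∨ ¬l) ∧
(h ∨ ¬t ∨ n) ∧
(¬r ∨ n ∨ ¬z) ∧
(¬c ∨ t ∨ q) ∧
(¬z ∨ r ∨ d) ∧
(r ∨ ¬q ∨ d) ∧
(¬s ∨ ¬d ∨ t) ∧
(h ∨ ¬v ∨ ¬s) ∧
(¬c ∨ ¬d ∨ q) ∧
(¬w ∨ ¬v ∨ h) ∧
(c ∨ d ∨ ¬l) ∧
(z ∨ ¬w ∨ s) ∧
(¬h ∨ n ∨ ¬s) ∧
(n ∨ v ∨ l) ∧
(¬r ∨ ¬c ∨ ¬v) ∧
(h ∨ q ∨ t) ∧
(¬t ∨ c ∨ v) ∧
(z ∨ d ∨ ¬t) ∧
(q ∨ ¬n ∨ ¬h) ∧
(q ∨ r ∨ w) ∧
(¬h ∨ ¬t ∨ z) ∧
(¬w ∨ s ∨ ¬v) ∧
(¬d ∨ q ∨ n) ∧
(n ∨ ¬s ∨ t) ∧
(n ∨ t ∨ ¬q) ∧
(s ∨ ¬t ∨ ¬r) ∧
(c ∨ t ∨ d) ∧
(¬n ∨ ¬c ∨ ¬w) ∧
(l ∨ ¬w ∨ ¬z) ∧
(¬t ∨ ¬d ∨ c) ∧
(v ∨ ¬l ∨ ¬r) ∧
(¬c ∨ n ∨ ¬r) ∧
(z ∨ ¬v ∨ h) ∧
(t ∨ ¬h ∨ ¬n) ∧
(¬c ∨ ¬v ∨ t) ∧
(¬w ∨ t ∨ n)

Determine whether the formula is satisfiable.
Yes

Yes, the formula is satisfiable.

One satisfying assignment is: h=False, v=False, r=True, n=True, c=True, w=False, q=True, s=False, l=False, t=False, d=False, z=True

Verification: With this assignment, all 48 clauses evaluate to true.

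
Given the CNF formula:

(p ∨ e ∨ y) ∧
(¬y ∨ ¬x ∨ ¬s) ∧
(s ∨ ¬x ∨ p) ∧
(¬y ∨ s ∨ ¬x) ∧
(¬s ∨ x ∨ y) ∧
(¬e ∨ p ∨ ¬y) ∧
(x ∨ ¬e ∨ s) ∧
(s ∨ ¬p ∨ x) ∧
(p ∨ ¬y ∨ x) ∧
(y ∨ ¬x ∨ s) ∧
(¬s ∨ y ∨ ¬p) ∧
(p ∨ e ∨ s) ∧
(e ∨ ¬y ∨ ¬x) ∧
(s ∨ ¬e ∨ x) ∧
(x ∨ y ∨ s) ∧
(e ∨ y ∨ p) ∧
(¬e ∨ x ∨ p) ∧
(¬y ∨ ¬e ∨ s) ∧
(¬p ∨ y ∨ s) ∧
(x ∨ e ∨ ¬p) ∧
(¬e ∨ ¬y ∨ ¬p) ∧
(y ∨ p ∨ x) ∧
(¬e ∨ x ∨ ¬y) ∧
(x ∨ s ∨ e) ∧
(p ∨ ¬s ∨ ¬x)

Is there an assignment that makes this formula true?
No

No, the formula is not satisfiable.

No assignment of truth values to the variables can make all 25 clauses true simultaneously.

The formula is UNSAT (unsatisfiable).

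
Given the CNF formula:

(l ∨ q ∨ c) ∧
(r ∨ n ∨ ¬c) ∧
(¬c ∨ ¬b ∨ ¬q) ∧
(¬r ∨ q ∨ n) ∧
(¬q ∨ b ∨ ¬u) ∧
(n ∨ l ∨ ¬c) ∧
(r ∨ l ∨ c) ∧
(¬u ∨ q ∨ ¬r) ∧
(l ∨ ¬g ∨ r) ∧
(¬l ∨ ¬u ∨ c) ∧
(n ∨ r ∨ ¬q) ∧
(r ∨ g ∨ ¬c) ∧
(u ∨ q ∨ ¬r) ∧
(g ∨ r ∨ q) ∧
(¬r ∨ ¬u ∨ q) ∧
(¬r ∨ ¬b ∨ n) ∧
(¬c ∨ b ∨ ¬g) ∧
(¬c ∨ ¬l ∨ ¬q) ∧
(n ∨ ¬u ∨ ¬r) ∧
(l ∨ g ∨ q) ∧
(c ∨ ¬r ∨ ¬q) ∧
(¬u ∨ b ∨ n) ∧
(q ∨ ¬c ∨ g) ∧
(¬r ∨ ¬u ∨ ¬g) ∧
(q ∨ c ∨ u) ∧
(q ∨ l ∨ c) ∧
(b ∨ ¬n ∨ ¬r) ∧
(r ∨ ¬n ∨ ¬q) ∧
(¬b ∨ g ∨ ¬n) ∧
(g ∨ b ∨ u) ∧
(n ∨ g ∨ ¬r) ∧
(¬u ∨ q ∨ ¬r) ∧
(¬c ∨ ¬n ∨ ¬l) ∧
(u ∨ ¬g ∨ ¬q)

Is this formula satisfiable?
No

No, the formula is not satisfiable.

No assignment of truth values to the variables can make all 34 clauses true simultaneously.

The formula is UNSAT (unsatisfiable).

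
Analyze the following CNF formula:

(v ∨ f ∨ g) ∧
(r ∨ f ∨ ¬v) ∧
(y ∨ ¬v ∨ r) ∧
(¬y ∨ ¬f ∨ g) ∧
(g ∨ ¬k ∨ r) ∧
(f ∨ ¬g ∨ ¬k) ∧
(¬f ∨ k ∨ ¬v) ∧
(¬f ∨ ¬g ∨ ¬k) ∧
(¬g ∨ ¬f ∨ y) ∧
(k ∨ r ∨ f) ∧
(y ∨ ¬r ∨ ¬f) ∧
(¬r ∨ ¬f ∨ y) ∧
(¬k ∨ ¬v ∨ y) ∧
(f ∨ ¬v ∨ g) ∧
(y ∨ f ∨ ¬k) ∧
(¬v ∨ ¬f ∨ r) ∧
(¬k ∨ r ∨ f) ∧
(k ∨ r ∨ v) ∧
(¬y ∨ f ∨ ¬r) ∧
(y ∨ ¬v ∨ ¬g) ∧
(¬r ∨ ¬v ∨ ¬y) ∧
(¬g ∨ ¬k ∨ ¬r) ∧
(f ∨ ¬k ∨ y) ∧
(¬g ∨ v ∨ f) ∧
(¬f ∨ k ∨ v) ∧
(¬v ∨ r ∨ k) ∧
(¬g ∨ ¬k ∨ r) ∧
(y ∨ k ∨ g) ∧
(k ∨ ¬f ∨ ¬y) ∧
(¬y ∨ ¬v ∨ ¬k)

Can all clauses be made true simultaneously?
No

No, the formula is not satisfiable.

No assignment of truth values to the variables can make all 30 clauses true simultaneously.

The formula is UNSAT (unsatisfiable).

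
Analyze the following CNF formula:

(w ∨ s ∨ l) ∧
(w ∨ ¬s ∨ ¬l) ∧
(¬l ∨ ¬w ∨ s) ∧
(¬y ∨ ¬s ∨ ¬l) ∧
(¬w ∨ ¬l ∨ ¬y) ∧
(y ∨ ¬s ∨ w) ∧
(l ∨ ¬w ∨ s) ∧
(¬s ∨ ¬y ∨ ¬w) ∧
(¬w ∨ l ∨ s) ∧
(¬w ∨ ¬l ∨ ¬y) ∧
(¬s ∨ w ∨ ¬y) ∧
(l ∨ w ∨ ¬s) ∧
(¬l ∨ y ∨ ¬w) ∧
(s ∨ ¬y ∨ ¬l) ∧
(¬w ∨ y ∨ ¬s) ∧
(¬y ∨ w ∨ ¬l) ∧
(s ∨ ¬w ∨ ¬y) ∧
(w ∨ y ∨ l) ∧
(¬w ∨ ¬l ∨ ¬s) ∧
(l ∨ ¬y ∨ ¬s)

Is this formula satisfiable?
Yes

Yes, the formula is satisfiable.

One satisfying assignment is: s=False, l=True, w=False, y=False

Verification: With this assignment, all 20 clauses evaluate to true.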